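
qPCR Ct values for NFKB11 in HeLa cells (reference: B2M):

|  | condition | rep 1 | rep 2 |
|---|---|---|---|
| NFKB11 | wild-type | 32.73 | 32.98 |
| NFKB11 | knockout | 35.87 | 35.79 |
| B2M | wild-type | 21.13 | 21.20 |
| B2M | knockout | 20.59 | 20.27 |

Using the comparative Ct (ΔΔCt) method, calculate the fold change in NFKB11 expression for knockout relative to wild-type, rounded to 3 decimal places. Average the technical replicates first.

Mean Ct: NFKB11 wild-type 32.855; NFKB11 knockout 35.830; B2M wild-type 21.165; B2M knockout 20.430
ΔCt(wild-type) = 32.855 − 21.165 = 11.690
ΔCt(knockout) = 35.830 − 20.430 = 15.400
ΔΔCt = 15.400 − 11.690 = 3.710
Fold change = 2^(−3.710) = 0.0764

0.076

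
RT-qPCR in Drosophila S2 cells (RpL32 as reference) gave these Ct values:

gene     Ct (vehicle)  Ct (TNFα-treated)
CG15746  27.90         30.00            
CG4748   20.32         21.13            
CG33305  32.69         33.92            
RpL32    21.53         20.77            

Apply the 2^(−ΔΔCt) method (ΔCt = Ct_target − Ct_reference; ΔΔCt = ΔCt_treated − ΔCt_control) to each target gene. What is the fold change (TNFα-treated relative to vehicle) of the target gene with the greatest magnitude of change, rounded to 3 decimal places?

CG15746: ΔΔCt = (30.00−20.77) − (27.90−21.53) = 9.23 − 6.37 = 2.86; fold change = 2^-2.86 = 0.138
CG4748: ΔΔCt = (21.13−20.77) − (20.32−21.53) = 0.36 − (-1.21) = 1.57; fold change = 2^-1.57 = 0.337
CG33305: ΔΔCt = (33.92−20.77) − (32.69−21.53) = 13.15 − 11.16 = 1.99; fold change = 2^-1.99 = 0.252
CG15746 has the largest |ΔΔCt| = 2.86.

0.138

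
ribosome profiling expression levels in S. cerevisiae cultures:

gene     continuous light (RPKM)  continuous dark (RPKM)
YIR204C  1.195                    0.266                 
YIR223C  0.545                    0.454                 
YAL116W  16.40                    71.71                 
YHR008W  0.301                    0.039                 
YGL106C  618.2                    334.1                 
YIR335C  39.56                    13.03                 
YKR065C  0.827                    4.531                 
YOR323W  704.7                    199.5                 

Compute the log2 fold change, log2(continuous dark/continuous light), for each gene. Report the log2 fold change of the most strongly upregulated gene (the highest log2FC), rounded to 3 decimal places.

2.454

log2(0.266/1.195) = -2.168  (YIR204C)
log2(0.454/0.545) = -0.264  (YIR223C)
log2(71.71/16.40) = 2.128  (YAL116W)
log2(0.039/0.301) = -2.948  (YHR008W)
log2(334.1/618.2) = -0.888  (YGL106C)
log2(13.03/39.56) = -1.602  (YIR335C)
log2(4.531/0.827) = 2.454  (YKR065C)
log2(199.5/704.7) = -1.821  (YOR323W)
YKR065C is most strongly upregulated.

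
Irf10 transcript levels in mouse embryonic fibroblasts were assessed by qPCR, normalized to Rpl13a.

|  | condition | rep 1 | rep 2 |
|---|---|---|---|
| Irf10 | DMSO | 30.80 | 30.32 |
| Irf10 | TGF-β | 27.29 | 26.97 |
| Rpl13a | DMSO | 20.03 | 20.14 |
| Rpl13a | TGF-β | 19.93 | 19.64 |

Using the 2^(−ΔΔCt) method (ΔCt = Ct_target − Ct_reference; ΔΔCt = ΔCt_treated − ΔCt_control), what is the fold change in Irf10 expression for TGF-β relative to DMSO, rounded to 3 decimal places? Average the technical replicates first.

8.754

Mean Ct: Irf10 DMSO 30.560; Irf10 TGF-β 27.130; Rpl13a DMSO 20.085; Rpl13a TGF-β 19.785
ΔCt(DMSO) = 30.560 − 20.085 = 10.475
ΔCt(TGF-β) = 27.130 − 19.785 = 7.345
ΔΔCt = 7.345 − 10.475 = -3.130
Fold change = 2^(−(-3.130)) = 2^3.130 = 8.7543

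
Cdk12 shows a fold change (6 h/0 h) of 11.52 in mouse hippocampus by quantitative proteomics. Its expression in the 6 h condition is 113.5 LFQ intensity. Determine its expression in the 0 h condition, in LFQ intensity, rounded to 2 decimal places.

9.85

0 h expression = 113.5 / 11.52 = 9.85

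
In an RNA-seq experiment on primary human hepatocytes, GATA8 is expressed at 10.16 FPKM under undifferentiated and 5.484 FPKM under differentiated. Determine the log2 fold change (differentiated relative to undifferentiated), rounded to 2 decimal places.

-0.89

Fold change = 5.484 / 10.16 = 0.5398
log2(0.5398) = -0.890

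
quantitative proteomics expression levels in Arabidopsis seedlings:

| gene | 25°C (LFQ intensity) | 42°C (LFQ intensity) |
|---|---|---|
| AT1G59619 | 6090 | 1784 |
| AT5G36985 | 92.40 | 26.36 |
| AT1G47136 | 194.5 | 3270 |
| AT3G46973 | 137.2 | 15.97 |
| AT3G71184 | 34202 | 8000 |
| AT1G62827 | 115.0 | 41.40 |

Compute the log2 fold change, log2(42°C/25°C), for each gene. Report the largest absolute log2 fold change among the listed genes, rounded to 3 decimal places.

log2(1784/6090) = -1.771  (AT1G59619)
log2(26.36/92.40) = -1.810  (AT5G36985)
log2(3270/194.5) = 4.071  (AT1G47136)
log2(15.97/137.2) = -3.103  (AT3G46973)
log2(8000/34202) = -2.096  (AT3G71184)
log2(41.40/115.0) = -1.474  (AT1G62827)
The largest magnitude belongs to AT1G47136.

4.071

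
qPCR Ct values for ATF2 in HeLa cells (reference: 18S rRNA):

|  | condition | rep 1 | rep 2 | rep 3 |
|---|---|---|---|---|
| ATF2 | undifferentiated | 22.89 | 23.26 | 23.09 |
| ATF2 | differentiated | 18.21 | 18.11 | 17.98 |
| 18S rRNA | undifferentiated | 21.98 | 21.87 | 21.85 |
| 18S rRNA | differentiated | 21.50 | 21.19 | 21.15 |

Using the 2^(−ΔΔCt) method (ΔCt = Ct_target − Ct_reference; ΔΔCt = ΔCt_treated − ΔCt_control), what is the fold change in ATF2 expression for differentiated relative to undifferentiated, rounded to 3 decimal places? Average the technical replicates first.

Mean Ct: ATF2 undifferentiated 23.080; ATF2 differentiated 18.100; 18S rRNA undifferentiated 21.900; 18S rRNA differentiated 21.280
ΔCt(undifferentiated) = 23.080 − 21.900 = 1.180
ΔCt(differentiated) = 18.100 − 21.280 = -3.180
ΔΔCt = -3.180 − 1.180 = -4.360
Fold change = 2^(−(-4.360)) = 2^4.360 = 20.5348

20.535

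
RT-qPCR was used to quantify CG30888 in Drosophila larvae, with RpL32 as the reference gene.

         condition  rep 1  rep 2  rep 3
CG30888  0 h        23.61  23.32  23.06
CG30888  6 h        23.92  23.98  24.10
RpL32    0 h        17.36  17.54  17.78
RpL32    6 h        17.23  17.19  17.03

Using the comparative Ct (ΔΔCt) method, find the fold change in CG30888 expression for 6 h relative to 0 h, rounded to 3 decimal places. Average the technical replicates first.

Mean Ct: CG30888 0 h 23.330; CG30888 6 h 24.000; RpL32 0 h 17.560; RpL32 6 h 17.150
ΔCt(0 h) = 23.330 − 17.560 = 5.770
ΔCt(6 h) = 24.000 − 17.150 = 6.850
ΔΔCt = 6.850 − 5.770 = 1.080
Fold change = 2^(−1.080) = 0.4730

0.473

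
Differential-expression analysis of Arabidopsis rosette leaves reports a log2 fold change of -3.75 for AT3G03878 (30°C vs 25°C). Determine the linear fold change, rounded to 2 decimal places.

0.07

Fold change = 2^(-3.75) = 0.074
That is, AT3G03878 drops to 7.4% of the 25°C level.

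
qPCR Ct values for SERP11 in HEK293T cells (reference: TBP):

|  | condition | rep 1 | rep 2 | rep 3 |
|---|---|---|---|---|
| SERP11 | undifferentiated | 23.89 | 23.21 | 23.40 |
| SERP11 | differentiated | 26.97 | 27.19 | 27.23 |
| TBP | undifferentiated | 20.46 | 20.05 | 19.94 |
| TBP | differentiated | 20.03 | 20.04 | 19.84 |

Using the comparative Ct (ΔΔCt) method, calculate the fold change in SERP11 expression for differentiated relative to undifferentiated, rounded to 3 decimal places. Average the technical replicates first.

Mean Ct: SERP11 undifferentiated 23.500; SERP11 differentiated 27.130; TBP undifferentiated 20.150; TBP differentiated 19.970
ΔCt(undifferentiated) = 23.500 − 20.150 = 3.350
ΔCt(differentiated) = 27.130 − 19.970 = 7.160
ΔΔCt = 7.160 − 3.350 = 3.810
Fold change = 2^(−3.810) = 0.0713

0.071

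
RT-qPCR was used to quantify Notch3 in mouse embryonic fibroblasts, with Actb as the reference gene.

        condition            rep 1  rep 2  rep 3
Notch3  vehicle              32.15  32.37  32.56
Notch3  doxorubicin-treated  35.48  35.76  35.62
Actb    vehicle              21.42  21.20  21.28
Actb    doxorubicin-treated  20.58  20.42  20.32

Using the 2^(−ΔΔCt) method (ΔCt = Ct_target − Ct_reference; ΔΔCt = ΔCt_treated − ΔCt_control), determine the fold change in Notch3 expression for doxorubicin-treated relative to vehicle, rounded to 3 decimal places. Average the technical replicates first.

Mean Ct: Notch3 vehicle 32.360; Notch3 doxorubicin-treated 35.620; Actb vehicle 21.300; Actb doxorubicin-treated 20.440
ΔCt(vehicle) = 32.360 − 21.300 = 11.060
ΔCt(doxorubicin-treated) = 35.620 − 20.440 = 15.180
ΔΔCt = 15.180 − 11.060 = 4.120
Fold change = 2^(−4.120) = 0.0575

0.058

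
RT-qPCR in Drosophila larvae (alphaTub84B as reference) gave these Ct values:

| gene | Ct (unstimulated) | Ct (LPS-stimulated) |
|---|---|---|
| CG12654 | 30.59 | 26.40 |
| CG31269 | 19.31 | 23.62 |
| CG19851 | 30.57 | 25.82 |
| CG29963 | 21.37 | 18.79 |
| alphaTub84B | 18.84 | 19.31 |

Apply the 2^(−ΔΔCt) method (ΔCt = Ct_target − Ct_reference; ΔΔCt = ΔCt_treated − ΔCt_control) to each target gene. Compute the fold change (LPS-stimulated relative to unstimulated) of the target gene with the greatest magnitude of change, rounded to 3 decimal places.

37.271

CG12654: ΔΔCt = (26.40−19.31) − (30.59−18.84) = 7.09 − 11.75 = -4.66; fold change = 2^4.66 = 25.281
CG31269: ΔΔCt = (23.62−19.31) − (19.31−18.84) = 4.31 − 0.47 = 3.84; fold change = 2^-3.84 = 0.070
CG19851: ΔΔCt = (25.82−19.31) − (30.57−18.84) = 6.51 − 11.73 = -5.22; fold change = 2^5.22 = 37.271
CG29963: ΔΔCt = (18.79−19.31) − (21.37−18.84) = -0.52 − 2.53 = -3.05; fold change = 2^3.05 = 8.282
CG19851 has the largest |ΔΔCt| = 5.22.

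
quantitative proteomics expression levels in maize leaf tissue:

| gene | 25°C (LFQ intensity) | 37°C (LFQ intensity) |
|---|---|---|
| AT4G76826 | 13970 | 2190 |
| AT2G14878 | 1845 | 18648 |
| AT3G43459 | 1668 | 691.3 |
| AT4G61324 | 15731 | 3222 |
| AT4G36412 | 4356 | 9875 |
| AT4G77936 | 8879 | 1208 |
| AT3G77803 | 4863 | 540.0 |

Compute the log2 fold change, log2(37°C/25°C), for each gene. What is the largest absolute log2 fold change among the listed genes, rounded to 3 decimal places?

log2(2190/13970) = -2.673  (AT4G76826)
log2(18648/1845) = 3.337  (AT2G14878)
log2(691.3/1668) = -1.271  (AT3G43459)
log2(3222/15731) = -2.288  (AT4G61324)
log2(9875/4356) = 1.181  (AT4G36412)
log2(1208/8879) = -2.878  (AT4G77936)
log2(540.0/4863) = -3.171  (AT3G77803)
The largest magnitude belongs to AT2G14878.

3.337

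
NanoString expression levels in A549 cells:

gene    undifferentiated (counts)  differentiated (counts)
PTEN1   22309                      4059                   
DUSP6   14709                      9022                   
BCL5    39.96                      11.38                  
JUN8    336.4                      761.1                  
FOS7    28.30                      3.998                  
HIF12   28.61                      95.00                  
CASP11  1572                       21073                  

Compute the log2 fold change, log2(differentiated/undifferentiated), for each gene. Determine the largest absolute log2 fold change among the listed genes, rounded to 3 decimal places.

3.745

log2(4059/22309) = -2.458  (PTEN1)
log2(9022/14709) = -0.705  (DUSP6)
log2(11.38/39.96) = -1.812  (BCL5)
log2(761.1/336.4) = 1.178  (JUN8)
log2(3.998/28.30) = -2.823  (FOS7)
log2(95.00/28.61) = 1.731  (HIF12)
log2(21073/1572) = 3.745  (CASP11)
The largest magnitude belongs to CASP11.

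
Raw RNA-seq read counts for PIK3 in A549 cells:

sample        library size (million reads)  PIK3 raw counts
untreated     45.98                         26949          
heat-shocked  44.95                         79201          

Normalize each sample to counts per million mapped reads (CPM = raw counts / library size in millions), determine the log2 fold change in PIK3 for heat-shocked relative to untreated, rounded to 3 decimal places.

CPM(untreated) = 26949 / 45.98 = 586.1027
CPM(heat-shocked) = 79201 / 44.95 = 1761.9800
Fold change = 1761.9800 / 586.1027 = 3.00627
log2(3.00627) = 1.5880

1.588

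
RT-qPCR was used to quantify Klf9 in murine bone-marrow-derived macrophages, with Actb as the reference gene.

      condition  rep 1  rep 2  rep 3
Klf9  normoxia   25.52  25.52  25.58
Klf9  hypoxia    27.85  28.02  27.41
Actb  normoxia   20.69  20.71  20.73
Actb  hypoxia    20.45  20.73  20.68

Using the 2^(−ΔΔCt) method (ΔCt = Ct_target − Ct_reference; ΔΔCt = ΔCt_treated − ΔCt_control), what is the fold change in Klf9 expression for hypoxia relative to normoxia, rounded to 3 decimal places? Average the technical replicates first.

Mean Ct: Klf9 normoxia 25.540; Klf9 hypoxia 27.760; Actb normoxia 20.710; Actb hypoxia 20.620
ΔCt(normoxia) = 25.540 − 20.710 = 4.830
ΔCt(hypoxia) = 27.760 − 20.620 = 7.140
ΔΔCt = 7.140 − 4.830 = 2.310
Fold change = 2^(−2.310) = 0.2017

0.202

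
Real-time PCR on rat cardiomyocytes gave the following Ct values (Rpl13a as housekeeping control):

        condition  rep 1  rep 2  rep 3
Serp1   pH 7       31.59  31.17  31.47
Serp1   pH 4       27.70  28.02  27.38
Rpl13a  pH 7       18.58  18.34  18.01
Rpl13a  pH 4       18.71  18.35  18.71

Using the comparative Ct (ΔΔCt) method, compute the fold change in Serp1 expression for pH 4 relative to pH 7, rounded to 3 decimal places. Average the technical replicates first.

Mean Ct: Serp1 pH 7 31.410; Serp1 pH 4 27.700; Rpl13a pH 7 18.310; Rpl13a pH 4 18.590
ΔCt(pH 7) = 31.410 − 18.310 = 13.100
ΔCt(pH 4) = 27.700 − 18.590 = 9.110
ΔΔCt = 9.110 − 13.100 = -3.990
Fold change = 2^(−(-3.990)) = 2^3.990 = 15.8895

15.889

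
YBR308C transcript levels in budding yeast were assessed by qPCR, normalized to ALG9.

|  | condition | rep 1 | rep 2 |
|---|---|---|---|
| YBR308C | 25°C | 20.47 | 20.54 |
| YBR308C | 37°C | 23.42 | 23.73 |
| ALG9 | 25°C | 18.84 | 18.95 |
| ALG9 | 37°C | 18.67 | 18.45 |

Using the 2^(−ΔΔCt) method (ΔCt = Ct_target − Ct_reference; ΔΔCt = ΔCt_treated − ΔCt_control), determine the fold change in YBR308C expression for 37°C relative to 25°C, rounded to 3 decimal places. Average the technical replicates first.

0.094

Mean Ct: YBR308C 25°C 20.505; YBR308C 37°C 23.575; ALG9 25°C 18.895; ALG9 37°C 18.560
ΔCt(25°C) = 20.505 − 18.895 = 1.610
ΔCt(37°C) = 23.575 − 18.560 = 5.015
ΔΔCt = 5.015 − 1.610 = 3.405
Fold change = 2^(−3.405) = 0.0944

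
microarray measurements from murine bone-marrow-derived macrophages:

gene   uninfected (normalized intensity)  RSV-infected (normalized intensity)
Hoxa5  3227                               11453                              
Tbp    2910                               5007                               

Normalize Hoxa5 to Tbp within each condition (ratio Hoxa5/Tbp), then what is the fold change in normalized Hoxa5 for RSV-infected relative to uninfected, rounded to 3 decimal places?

2.063

Hoxa5/Tbp (uninfected) = 3227 / 2910 = 1.1089
Hoxa5/Tbp (RSV-infected) = 11453 / 5007 = 2.2874
Fold change = 2.2874 / 1.1089 = 2.0627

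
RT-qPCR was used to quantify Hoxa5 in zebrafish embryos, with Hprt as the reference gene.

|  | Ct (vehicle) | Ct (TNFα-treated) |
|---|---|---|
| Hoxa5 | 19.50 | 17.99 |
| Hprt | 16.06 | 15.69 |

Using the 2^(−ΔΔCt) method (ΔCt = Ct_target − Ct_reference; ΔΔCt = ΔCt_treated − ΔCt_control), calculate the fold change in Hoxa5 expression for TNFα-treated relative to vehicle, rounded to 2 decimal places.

2.20

ΔCt(vehicle) = 19.500 − 16.060 = 3.440
ΔCt(TNFα-treated) = 17.990 − 15.690 = 2.300
ΔΔCt = 2.300 − 3.440 = -1.140
Fold change = 2^(−(-1.140)) = 2^1.140 = 2.204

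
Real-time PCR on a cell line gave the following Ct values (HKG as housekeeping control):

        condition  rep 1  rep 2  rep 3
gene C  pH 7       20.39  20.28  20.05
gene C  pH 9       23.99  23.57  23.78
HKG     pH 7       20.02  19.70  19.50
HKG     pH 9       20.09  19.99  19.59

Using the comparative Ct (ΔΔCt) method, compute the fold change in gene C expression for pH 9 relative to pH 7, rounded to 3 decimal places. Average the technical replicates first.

Mean Ct: gene C pH 7 20.240; gene C pH 9 23.780; HKG pH 7 19.740; HKG pH 9 19.890
ΔCt(pH 7) = 20.240 − 19.740 = 0.500
ΔCt(pH 9) = 23.780 − 19.890 = 3.890
ΔΔCt = 3.890 − 0.500 = 3.390
Fold change = 2^(−3.390) = 0.0954

0.095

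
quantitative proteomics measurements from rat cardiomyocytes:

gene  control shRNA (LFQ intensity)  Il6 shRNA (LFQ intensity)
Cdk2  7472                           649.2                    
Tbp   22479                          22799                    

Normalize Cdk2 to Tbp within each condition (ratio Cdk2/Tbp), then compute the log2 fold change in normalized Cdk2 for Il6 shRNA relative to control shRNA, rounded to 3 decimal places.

Cdk2/Tbp (control shRNA) = 7472 / 22479 = 0.3324
Cdk2/Tbp (Il6 shRNA) = 649.2 / 22799 = 0.028475
Fold change = 0.028475 / 0.3324 = 0.0857
log2(0.0857) = -3.5452

-3.545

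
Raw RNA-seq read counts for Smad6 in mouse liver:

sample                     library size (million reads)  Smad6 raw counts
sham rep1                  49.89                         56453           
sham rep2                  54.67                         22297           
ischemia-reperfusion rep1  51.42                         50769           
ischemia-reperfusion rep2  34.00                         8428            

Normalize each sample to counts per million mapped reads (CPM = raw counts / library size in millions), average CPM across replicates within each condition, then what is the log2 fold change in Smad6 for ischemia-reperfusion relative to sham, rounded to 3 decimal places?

CPM(sham rep1) = 56453 / 49.89 = 1131.5494
CPM(sham rep2) = 22297 / 54.67 = 407.8471
CPM(ischemia-reperfusion rep1) = 50769 / 51.42 = 987.3396
CPM(ischemia-reperfusion rep2) = 8428 / 34.00 = 247.8824
mean CPM(sham) = 769.6982; mean CPM(ischemia-reperfusion) = 617.6110
Fold change = 617.6110 / 769.6982 = 0.80241
log2(0.80241) = -0.3176

-0.318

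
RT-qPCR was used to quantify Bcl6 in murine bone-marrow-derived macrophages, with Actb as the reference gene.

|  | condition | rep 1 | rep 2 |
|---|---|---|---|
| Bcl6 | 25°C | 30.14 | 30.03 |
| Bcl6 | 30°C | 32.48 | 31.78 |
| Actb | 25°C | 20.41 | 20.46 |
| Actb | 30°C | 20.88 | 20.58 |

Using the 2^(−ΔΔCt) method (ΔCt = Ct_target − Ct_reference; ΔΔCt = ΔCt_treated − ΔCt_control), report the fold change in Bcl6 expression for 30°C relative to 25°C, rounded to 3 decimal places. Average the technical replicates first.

0.297

Mean Ct: Bcl6 25°C 30.085; Bcl6 30°C 32.130; Actb 25°C 20.435; Actb 30°C 20.730
ΔCt(25°C) = 30.085 − 20.435 = 9.650
ΔCt(30°C) = 32.130 − 20.730 = 11.400
ΔΔCt = 11.400 − 9.650 = 1.750
Fold change = 2^(−1.750) = 0.2973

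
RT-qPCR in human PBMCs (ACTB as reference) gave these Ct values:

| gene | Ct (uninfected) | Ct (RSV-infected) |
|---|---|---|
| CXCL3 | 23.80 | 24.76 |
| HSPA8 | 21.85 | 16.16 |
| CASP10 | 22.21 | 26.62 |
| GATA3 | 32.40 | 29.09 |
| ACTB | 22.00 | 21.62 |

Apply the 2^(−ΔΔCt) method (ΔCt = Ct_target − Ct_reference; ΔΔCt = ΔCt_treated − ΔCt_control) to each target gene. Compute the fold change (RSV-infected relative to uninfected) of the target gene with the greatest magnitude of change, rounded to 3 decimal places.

39.671

CXCL3: ΔΔCt = (24.76−21.62) − (23.80−22.00) = 3.14 − 1.80 = 1.34; fold change = 2^-1.34 = 0.395
HSPA8: ΔΔCt = (16.16−21.62) − (21.85−22.00) = -5.46 − (-0.15) = -5.31; fold change = 2^5.31 = 39.671
CASP10: ΔΔCt = (26.62−21.62) − (22.21−22.00) = 5.00 − 0.21 = 4.79; fold change = 2^-4.79 = 0.036
GATA3: ΔΔCt = (29.09−21.62) − (32.40−22.00) = 7.47 − 10.40 = -2.93; fold change = 2^2.93 = 7.621
HSPA8 has the largest |ΔΔCt| = 5.31.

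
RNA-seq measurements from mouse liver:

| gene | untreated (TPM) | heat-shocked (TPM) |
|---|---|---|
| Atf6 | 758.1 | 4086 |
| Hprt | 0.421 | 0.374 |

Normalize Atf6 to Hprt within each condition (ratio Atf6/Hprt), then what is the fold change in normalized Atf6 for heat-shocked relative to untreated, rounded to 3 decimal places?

6.067

Atf6/Hprt (untreated) = 758.1 / 0.421 = 1800.7
Atf6/Hprt (heat-shocked) = 4086 / 0.374 = 10925
Fold change = 10925 / 1800.7 = 6.0671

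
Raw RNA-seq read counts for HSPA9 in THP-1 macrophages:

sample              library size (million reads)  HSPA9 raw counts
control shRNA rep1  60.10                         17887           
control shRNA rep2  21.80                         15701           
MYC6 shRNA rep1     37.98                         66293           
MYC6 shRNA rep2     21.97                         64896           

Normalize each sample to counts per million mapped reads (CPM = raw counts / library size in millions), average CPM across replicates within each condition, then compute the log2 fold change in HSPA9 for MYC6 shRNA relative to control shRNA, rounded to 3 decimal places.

2.207

CPM(control shRNA rep1) = 17887 / 60.10 = 297.6206
CPM(control shRNA rep2) = 15701 / 21.80 = 720.2294
CPM(MYC6 shRNA rep1) = 66293 / 37.98 = 1745.4713
CPM(MYC6 shRNA rep2) = 64896 / 21.97 = 2953.8462
mean CPM(control shRNA) = 508.9250; mean CPM(MYC6 shRNA) = 2349.6587
Fold change = 2349.6587 / 508.9250 = 4.61691
log2(4.61691) = 2.2069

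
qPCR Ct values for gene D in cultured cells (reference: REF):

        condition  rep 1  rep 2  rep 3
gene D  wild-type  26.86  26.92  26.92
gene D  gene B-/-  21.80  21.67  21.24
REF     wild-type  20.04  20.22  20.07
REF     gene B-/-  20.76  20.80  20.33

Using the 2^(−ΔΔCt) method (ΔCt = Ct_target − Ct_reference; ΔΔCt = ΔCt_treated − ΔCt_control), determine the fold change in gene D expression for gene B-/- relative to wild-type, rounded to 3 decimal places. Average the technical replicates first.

57.680

Mean Ct: gene D wild-type 26.900; gene D gene B-/- 21.570; REF wild-type 20.110; REF gene B-/- 20.630
ΔCt(wild-type) = 26.900 − 20.110 = 6.790
ΔCt(gene B-/-) = 21.570 − 20.630 = 0.940
ΔΔCt = 0.940 − 6.790 = -5.850
Fold change = 2^(−(-5.850)) = 2^5.850 = 57.6800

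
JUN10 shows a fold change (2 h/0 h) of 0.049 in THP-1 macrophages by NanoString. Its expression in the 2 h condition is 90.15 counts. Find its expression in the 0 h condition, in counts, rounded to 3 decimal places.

1839.796

0 h expression = 90.15 / 0.049 = 1839.796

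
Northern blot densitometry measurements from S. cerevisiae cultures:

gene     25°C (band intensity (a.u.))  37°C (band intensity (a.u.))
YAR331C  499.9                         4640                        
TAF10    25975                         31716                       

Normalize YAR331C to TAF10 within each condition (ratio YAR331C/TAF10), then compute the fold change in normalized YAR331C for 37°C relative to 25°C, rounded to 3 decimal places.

7.602

YAR331C/TAF10 (25°C) = 499.9 / 25975 = 0.019245
YAR331C/TAF10 (37°C) = 4640 / 31716 = 0.1463
Fold change = 0.1463 / 0.019245 = 7.6017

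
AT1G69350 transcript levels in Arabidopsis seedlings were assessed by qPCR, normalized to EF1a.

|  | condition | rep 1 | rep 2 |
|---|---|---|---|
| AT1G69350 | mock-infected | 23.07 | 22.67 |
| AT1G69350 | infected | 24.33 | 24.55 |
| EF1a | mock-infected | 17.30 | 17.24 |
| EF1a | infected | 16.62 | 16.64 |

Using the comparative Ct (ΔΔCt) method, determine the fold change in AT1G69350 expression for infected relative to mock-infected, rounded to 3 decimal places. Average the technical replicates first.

0.216

Mean Ct: AT1G69350 mock-infected 22.870; AT1G69350 infected 24.440; EF1a mock-infected 17.270; EF1a infected 16.630
ΔCt(mock-infected) = 22.870 − 17.270 = 5.600
ΔCt(infected) = 24.440 − 16.630 = 7.810
ΔΔCt = 7.810 − 5.600 = 2.210
Fold change = 2^(−2.210) = 0.2161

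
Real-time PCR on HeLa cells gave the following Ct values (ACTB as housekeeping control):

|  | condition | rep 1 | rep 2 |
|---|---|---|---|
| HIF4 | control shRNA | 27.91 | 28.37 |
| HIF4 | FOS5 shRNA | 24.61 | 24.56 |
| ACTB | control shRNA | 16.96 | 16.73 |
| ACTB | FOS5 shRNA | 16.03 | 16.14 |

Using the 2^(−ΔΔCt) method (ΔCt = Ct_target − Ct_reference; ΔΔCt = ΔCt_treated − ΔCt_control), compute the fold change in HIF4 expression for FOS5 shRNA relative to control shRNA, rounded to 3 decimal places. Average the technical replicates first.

6.940

Mean Ct: HIF4 control shRNA 28.140; HIF4 FOS5 shRNA 24.585; ACTB control shRNA 16.845; ACTB FOS5 shRNA 16.085
ΔCt(control shRNA) = 28.140 − 16.845 = 11.295
ΔCt(FOS5 shRNA) = 24.585 − 16.085 = 8.500
ΔΔCt = 8.500 − 11.295 = -2.795
Fold change = 2^(−(-2.795)) = 2^2.795 = 6.9403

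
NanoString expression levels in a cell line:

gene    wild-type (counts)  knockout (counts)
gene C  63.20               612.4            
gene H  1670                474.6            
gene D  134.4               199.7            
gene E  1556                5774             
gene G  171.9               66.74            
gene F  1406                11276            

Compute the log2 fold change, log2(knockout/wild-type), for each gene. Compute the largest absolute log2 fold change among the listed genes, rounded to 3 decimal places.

3.276

log2(612.4/63.20) = 3.276  (gene C)
log2(474.6/1670) = -1.815  (gene H)
log2(199.7/134.4) = 0.571  (gene D)
log2(5774/1556) = 1.892  (gene E)
log2(66.74/171.9) = -1.365  (gene G)
log2(11276/1406) = 3.004  (gene F)
The largest magnitude belongs to gene C.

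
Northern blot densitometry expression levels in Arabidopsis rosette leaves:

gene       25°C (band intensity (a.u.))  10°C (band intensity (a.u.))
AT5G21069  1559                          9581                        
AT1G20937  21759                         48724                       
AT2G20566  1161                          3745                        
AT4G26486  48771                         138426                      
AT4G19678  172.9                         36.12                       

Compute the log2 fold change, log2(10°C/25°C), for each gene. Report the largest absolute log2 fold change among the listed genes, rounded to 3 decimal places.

log2(9581/1559) = 2.620  (AT5G21069)
log2(48724/21759) = 1.163  (AT1G20937)
log2(3745/1161) = 1.690  (AT2G20566)
log2(138426/48771) = 1.505  (AT4G26486)
log2(36.12/172.9) = -2.259  (AT4G19678)
The largest magnitude belongs to AT5G21069.

2.620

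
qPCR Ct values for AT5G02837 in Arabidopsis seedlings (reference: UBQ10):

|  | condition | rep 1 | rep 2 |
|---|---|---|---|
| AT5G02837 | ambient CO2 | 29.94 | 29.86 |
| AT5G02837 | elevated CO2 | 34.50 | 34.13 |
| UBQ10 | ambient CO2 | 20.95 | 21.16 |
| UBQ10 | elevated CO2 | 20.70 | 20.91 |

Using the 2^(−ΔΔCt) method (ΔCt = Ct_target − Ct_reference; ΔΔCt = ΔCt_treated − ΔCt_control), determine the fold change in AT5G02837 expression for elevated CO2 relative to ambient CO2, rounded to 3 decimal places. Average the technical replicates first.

Mean Ct: AT5G02837 ambient CO2 29.900; AT5G02837 elevated CO2 34.315; UBQ10 ambient CO2 21.055; UBQ10 elevated CO2 20.805
ΔCt(ambient CO2) = 29.900 − 21.055 = 8.845
ΔCt(elevated CO2) = 34.315 − 20.805 = 13.510
ΔΔCt = 13.510 − 8.845 = 4.665
Fold change = 2^(−4.665) = 0.0394

0.039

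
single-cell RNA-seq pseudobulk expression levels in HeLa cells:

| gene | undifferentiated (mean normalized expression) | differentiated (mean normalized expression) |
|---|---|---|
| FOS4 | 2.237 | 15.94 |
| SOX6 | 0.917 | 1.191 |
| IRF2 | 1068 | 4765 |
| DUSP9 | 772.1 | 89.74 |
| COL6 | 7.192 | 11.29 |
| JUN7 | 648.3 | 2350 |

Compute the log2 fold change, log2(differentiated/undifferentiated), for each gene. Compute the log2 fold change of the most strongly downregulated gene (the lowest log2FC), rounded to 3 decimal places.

log2(15.94/2.237) = 2.833  (FOS4)
log2(1.191/0.917) = 0.377  (SOX6)
log2(4765/1068) = 2.158  (IRF2)
log2(89.74/772.1) = -3.105  (DUSP9)
log2(11.29/7.192) = 0.651  (COL6)
log2(2350/648.3) = 1.858  (JUN7)
DUSP9 is most strongly downregulated.

-3.105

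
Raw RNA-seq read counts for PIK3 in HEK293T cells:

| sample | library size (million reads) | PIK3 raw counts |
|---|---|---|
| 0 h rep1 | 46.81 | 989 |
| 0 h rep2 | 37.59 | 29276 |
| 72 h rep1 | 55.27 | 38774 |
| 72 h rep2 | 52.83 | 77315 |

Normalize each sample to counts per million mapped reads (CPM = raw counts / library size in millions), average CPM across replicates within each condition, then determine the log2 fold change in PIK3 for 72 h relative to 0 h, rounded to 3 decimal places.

CPM(0 h rep1) = 989 / 46.81 = 21.1280
CPM(0 h rep2) = 29276 / 37.59 = 778.8242
CPM(72 h rep1) = 38774 / 55.27 = 701.5379
CPM(72 h rep2) = 77315 / 52.83 = 1463.4677
mean CPM(0 h) = 399.9761; mean CPM(72 h) = 1082.5028
Fold change = 1082.5028 / 399.9761 = 2.70642
log2(2.70642) = 1.4364

1.436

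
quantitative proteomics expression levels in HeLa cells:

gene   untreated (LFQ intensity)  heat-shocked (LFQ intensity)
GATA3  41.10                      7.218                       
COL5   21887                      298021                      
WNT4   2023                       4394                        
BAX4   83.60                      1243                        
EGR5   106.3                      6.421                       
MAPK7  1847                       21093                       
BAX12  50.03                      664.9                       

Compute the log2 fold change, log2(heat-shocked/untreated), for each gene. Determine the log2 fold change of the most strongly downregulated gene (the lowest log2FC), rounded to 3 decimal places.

log2(7.218/41.10) = -2.509  (GATA3)
log2(298021/21887) = 3.767  (COL5)
log2(4394/2023) = 1.119  (WNT4)
log2(1243/83.60) = 3.894  (BAX4)
log2(6.421/106.3) = -4.049  (EGR5)
log2(21093/1847) = 3.514  (MAPK7)
log2(664.9/50.03) = 3.732  (BAX12)
EGR5 is most strongly downregulated.

-4.049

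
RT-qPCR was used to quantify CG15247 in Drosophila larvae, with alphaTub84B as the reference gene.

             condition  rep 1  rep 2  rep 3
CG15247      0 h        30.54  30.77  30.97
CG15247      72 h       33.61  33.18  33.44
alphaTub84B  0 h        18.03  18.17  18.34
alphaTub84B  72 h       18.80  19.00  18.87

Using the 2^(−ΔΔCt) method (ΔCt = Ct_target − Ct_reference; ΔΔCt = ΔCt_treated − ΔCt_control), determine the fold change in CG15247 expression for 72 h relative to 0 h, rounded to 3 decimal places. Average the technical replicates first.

Mean Ct: CG15247 0 h 30.760; CG15247 72 h 33.410; alphaTub84B 0 h 18.180; alphaTub84B 72 h 18.890
ΔCt(0 h) = 30.760 − 18.180 = 12.580
ΔCt(72 h) = 33.410 − 18.890 = 14.520
ΔΔCt = 14.520 − 12.580 = 1.940
Fold change = 2^(−1.940) = 0.2606

0.261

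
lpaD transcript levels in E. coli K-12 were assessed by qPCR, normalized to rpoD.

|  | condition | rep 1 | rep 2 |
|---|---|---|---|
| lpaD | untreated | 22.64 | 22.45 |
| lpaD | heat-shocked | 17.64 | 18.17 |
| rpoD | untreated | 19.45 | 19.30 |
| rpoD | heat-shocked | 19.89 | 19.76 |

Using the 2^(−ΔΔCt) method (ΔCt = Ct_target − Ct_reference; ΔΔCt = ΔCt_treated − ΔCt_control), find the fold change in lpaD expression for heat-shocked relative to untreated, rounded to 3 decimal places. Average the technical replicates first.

Mean Ct: lpaD untreated 22.545; lpaD heat-shocked 17.905; rpoD untreated 19.375; rpoD heat-shocked 19.825
ΔCt(untreated) = 22.545 − 19.375 = 3.170
ΔCt(heat-shocked) = 17.905 − 19.825 = -1.920
ΔΔCt = -1.920 − 3.170 = -5.090
Fold change = 2^(−(-5.090)) = 2^5.090 = 34.0598

34.060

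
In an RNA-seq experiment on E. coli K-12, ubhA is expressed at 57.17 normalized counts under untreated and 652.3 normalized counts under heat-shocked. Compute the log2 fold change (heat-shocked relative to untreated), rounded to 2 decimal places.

3.51

Fold change = 652.3 / 57.17 = 11.4098
log2(11.4098) = 3.512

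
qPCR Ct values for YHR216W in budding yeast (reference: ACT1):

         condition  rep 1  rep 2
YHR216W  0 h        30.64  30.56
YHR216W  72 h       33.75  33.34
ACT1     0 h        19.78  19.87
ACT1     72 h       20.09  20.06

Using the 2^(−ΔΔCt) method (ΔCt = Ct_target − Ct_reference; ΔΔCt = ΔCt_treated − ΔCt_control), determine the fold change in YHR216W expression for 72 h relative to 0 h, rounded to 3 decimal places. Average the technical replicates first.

Mean Ct: YHR216W 0 h 30.600; YHR216W 72 h 33.545; ACT1 0 h 19.825; ACT1 72 h 20.075
ΔCt(0 h) = 30.600 − 19.825 = 10.775
ΔCt(72 h) = 33.545 − 20.075 = 13.470
ΔΔCt = 13.470 − 10.775 = 2.695
Fold change = 2^(−2.695) = 0.1544

0.154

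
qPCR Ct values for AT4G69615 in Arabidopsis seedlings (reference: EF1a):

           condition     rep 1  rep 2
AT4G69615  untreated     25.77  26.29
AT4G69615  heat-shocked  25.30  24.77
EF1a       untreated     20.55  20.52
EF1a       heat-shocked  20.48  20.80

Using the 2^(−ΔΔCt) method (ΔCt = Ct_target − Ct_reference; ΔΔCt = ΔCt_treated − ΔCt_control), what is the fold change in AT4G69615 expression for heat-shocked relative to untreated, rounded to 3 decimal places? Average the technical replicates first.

2.144

Mean Ct: AT4G69615 untreated 26.030; AT4G69615 heat-shocked 25.035; EF1a untreated 20.535; EF1a heat-shocked 20.640
ΔCt(untreated) = 26.030 − 20.535 = 5.495
ΔCt(heat-shocked) = 25.035 − 20.640 = 4.395
ΔΔCt = 4.395 − 5.495 = -1.100
Fold change = 2^(−(-1.100)) = 2^1.100 = 2.1435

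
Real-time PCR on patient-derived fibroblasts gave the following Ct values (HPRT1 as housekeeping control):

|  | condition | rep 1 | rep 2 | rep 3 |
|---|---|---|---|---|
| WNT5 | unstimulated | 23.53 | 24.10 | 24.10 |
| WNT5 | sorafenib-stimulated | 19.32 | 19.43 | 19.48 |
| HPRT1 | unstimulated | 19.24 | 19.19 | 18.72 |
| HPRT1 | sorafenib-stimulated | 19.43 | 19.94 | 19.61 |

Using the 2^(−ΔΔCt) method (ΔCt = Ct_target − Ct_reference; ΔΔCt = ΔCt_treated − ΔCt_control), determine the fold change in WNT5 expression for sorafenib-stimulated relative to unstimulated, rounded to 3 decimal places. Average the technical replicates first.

Mean Ct: WNT5 unstimulated 23.910; WNT5 sorafenib-stimulated 19.410; HPRT1 unstimulated 19.050; HPRT1 sorafenib-stimulated 19.660
ΔCt(unstimulated) = 23.910 − 19.050 = 4.860
ΔCt(sorafenib-stimulated) = 19.410 − 19.660 = -0.250
ΔΔCt = -0.250 − 4.860 = -5.110
Fold change = 2^(−(-5.110)) = 2^5.110 = 34.5353

34.535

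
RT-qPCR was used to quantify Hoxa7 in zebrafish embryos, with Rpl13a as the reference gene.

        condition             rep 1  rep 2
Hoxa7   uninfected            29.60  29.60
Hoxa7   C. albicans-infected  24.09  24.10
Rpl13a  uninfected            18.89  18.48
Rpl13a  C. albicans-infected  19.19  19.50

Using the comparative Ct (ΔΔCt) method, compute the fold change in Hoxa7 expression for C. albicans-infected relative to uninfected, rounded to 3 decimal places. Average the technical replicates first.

71.755

Mean Ct: Hoxa7 uninfected 29.600; Hoxa7 C. albicans-infected 24.095; Rpl13a uninfected 18.685; Rpl13a C. albicans-infected 19.345
ΔCt(uninfected) = 29.600 − 18.685 = 10.915
ΔCt(C. albicans-infected) = 24.095 − 19.345 = 4.750
ΔΔCt = 4.750 − 10.915 = -6.165
Fold change = 2^(−(-6.165)) = 2^6.165 = 71.7546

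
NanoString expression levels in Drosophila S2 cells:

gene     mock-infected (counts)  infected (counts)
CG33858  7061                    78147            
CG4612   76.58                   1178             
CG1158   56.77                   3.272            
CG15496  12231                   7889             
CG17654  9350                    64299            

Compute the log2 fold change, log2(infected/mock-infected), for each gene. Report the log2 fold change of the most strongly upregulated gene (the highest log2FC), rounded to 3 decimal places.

3.943

log2(78147/7061) = 3.468  (CG33858)
log2(1178/76.58) = 3.943  (CG4612)
log2(3.272/56.77) = -4.117  (CG1158)
log2(7889/12231) = -0.633  (CG15496)
log2(64299/9350) = 2.782  (CG17654)
CG4612 is most strongly upregulated.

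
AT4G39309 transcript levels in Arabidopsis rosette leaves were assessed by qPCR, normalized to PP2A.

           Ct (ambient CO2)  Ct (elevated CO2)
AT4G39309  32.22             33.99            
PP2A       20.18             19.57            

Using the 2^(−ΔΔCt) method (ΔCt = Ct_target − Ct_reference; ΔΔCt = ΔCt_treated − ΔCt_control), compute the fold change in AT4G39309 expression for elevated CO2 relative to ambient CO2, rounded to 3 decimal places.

ΔCt(ambient CO2) = 32.220 − 20.180 = 12.040
ΔCt(elevated CO2) = 33.990 − 19.570 = 14.420
ΔΔCt = 14.420 − 12.040 = 2.380
Fold change = 2^(−2.380) = 0.1921

0.192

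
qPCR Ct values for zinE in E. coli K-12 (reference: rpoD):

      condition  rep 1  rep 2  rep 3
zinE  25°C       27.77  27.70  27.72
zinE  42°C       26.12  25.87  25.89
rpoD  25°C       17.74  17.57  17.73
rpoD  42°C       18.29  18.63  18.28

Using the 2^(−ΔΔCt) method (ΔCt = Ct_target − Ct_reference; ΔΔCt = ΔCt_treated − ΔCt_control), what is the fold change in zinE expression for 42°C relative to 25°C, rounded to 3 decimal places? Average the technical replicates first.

5.618

Mean Ct: zinE 25°C 27.730; zinE 42°C 25.960; rpoD 25°C 17.680; rpoD 42°C 18.400
ΔCt(25°C) = 27.730 − 17.680 = 10.050
ΔCt(42°C) = 25.960 − 18.400 = 7.560
ΔΔCt = 7.560 − 10.050 = -2.490
Fold change = 2^(−(-2.490)) = 2^2.490 = 5.6178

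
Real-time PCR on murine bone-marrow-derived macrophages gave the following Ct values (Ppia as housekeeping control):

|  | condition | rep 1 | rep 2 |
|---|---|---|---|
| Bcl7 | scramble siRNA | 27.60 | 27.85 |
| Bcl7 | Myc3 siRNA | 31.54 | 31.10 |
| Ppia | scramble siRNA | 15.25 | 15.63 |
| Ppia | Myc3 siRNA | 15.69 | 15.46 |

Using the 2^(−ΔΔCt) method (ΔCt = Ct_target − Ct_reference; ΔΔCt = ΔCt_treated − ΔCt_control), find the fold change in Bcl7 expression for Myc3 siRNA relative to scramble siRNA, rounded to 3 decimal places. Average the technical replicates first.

0.091

Mean Ct: Bcl7 scramble siRNA 27.725; Bcl7 Myc3 siRNA 31.320; Ppia scramble siRNA 15.440; Ppia Myc3 siRNA 15.575
ΔCt(scramble siRNA) = 27.725 − 15.440 = 12.285
ΔCt(Myc3 siRNA) = 31.320 − 15.575 = 15.745
ΔΔCt = 15.745 − 12.285 = 3.460
Fold change = 2^(−3.460) = 0.0909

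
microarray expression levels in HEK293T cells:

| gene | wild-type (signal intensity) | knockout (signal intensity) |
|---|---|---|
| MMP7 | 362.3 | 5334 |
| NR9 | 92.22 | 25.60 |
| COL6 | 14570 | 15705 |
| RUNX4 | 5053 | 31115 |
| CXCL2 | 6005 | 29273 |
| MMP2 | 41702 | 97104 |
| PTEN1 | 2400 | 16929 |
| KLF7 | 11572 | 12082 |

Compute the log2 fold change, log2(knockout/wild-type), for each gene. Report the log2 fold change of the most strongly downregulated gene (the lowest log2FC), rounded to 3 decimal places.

log2(5334/362.3) = 3.880  (MMP7)
log2(25.60/92.22) = -1.849  (NR9)
log2(15705/14570) = 0.108  (COL6)
log2(31115/5053) = 2.622  (RUNX4)
log2(29273/6005) = 2.285  (CXCL2)
log2(97104/41702) = 1.219  (MMP2)
log2(16929/2400) = 2.818  (PTEN1)
log2(12082/11572) = 0.062  (KLF7)
NR9 is most strongly downregulated.

-1.849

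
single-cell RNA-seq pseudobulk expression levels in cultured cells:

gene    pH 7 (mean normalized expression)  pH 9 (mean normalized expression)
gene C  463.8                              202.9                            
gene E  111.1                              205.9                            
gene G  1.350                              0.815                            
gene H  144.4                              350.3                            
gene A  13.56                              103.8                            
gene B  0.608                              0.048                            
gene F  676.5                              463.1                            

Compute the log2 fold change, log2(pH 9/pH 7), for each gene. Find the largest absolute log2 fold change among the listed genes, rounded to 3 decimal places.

3.663

log2(202.9/463.8) = -1.193  (gene C)
log2(205.9/111.1) = 0.890  (gene E)
log2(0.815/1.350) = -0.728  (gene G)
log2(350.3/144.4) = 1.279  (gene H)
log2(103.8/13.56) = 2.936  (gene A)
log2(0.048/0.608) = -3.663  (gene B)
log2(463.1/676.5) = -0.547  (gene F)
The largest magnitude belongs to gene B.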